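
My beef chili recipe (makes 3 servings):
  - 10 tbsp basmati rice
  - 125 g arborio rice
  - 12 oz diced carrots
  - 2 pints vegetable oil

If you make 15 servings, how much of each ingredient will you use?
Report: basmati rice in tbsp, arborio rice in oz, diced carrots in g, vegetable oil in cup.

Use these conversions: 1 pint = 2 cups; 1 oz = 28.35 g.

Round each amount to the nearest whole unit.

Scaling factor: 15/3 = 5.
basmati rice: 10 tbsp × 5 = 50 tbsp
arborio rice: 125 g × 5 ÷ 28.35 g/oz ≈ 22 oz
diced carrots: 12 oz × 5 × 28.35 g/oz = 1701 g
vegetable oil: 2 pint × 5 × 2 cup/pint = 20 cup

basmati rice: 50 tbsp; arborio rice: 22 oz; diced carrots: 1701 g; vegetable oil: 20 cup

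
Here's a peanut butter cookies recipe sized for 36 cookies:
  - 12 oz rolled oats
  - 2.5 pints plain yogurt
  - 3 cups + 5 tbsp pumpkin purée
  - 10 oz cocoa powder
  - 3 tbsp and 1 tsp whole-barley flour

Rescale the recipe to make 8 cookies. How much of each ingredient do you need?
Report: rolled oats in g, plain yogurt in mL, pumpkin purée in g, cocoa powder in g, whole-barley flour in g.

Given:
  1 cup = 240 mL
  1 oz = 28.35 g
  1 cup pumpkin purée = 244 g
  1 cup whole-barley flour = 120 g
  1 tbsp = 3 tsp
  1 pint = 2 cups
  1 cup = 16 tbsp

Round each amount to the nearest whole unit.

rolled oats: 76 g; plain yogurt: 267 mL; pumpkin purée: 180 g; cocoa powder: 63 g; whole-barley flour: 6 g

Scaling factor: 8/36 = 2/9.
rolled oats: 12 oz × 2/9 × 28.35 g/oz ≈ 76 g
plain yogurt: 2.5 pint × 2/9 × 2 cup/pint × 240 mL/cup ≈ 267 mL
pumpkin purée: (3 cup + 5 tbsp = 3.3125 cup) × 2/9 × 244 g/cup ≈ 180 g
cocoa powder: 10 oz × 2/9 × 28.35 g/oz = 63 g
whole-barley flour: (3 tbsp + 1 tsp = 10/3 tbsp) × 2/9 ÷ 16 tbsp/cup × 120 g/cup ≈ 6 g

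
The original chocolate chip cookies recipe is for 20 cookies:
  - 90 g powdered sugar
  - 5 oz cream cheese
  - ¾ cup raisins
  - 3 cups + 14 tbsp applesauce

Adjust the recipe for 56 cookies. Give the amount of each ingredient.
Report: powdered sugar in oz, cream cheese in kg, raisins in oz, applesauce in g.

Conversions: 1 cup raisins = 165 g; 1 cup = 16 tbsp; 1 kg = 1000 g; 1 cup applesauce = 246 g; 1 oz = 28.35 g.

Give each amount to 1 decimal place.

Scaling factor: 56/20 = 14/5 = 2.8.
powdered sugar: 90 g × 14/5 ÷ 28.35 g/oz ≈ 8.9 oz
cream cheese: 5 oz × 14/5 × 28.35 g/oz ÷ 1000 g/kg ≈ 0.4 kg
raisins: 0.75 cup × 14/5 × 165 g/cup ÷ 28.35 g/oz ≈ 12.2 oz
applesauce: (3 cup + 14 tbsp = 3.875 cup) × 14/5 × 246 g/cup = 2669.1 g

powdered sugar: 8.9 oz; cream cheese: 0.4 kg; raisins: 12.2 oz; applesauce: 2669.1 g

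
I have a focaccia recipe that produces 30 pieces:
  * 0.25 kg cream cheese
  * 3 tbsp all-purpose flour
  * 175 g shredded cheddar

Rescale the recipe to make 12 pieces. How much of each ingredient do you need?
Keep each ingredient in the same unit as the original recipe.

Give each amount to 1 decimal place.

cream cheese: 0.1 kg; all-purpose flour: 1.2 tbsp; shredded cheddar: 70.0 g

Scaling factor: 12/30 = 2/5 = 0.4.
cream cheese: 0.25 kg × 2/5 = 0.1 kg
all-purpose flour: 3 tbsp × 2/5 = 1.2 tbsp
shredded cheddar: 175 g × 2/5 = 70.0 g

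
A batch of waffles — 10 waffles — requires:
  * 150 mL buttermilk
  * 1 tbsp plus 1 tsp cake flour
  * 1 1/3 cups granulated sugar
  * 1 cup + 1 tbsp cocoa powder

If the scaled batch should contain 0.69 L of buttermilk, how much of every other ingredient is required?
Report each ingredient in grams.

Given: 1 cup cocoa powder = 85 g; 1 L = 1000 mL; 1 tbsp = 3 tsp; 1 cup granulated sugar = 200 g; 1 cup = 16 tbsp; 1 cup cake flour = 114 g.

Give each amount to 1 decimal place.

The original recipe has 0.15 L of buttermilk, so the scaling factor is 0.69 ÷ 0.15 = 23/5 = 4.6.
cake flour: (1 tbsp + 1 tsp = 4/3 tbsp) × 23/5 ÷ 16 tbsp/cup × 114 g/cup = 43.7 g
granulated sugar: 4/3 cup × 23/5 × 200 g/cup ≈ 1226.7 g
cocoa powder: (1 cup + 1 tbsp = 1.0625 cup) × 23/5 × 85 g/cup ≈ 415.4 g

cake flour: 43.7 g; granulated sugar: 1226.7 g; cocoa powder: 415.4 g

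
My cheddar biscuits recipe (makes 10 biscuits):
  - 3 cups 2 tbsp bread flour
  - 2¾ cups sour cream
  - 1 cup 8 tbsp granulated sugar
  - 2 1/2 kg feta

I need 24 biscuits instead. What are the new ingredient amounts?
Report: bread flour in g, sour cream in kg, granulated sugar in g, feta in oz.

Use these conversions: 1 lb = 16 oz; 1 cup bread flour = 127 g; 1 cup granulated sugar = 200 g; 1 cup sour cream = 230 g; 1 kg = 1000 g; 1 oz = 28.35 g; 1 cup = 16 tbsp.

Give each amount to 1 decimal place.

bread flour: 952.5 g; sour cream: 1.5 kg; granulated sugar: 720.0 g; feta: 211.6 oz

Scaling factor: 24/10 = 12/5 = 2.4.
bread flour: (3 cup + 2 tbsp = 3.125 cup) × 12/5 × 127 g/cup = 952.5 g
sour cream: 2.75 cup × 12/5 × 230 g/cup ÷ 1000 g/kg ≈ 1.5 kg
granulated sugar: (1 cup + 8 tbsp = 1.5 cup) × 12/5 × 200 g/cup = 720.0 g
feta: 2.5 kg × 12/5 × 1000 g/kg ÷ 28.35 g/oz ≈ 211.6 oz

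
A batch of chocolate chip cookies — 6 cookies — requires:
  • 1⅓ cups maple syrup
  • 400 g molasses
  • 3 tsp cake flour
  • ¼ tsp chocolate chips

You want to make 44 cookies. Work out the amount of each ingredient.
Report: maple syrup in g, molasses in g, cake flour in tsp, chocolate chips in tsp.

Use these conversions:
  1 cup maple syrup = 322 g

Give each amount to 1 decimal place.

Scaling factor: 44/6 = 22/3.
maple syrup: 4/3 cup × 22/3 × 322 g/cup ≈ 3148.4 g
molasses: 400 g × 22/3 ≈ 2933.3 g
cake flour: 3 tsp × 22/3 = 22.0 tsp
chocolate chips: 0.25 tsp × 22/3 ≈ 1.8 tsp

maple syrup: 3148.4 g; molasses: 2933.3 g; cake flour: 22.0 tsp; chocolate chips: 1.8 tsp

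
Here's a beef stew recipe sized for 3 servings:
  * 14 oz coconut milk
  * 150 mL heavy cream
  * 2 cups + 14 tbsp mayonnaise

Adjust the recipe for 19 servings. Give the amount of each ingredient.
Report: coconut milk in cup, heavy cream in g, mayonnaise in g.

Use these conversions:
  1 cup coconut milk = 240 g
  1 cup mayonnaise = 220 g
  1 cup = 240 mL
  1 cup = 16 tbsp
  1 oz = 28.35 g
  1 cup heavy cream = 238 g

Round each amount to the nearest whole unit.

coconut milk: 10 cup; heavy cream: 942 g; mayonnaise: 4006 g

Scaling factor: 19/3.
coconut milk: 14 oz × 19/3 × 28.35 g/oz ÷ 240 g/cup ≈ 10 cup
heavy cream: 150 mL × 19/3 ÷ 240 mL/cup × 238 g/cup ≈ 942 g
mayonnaise: (2 cup + 14 tbsp = 2.875 cup) × 19/3 × 220 g/cup ≈ 4006 g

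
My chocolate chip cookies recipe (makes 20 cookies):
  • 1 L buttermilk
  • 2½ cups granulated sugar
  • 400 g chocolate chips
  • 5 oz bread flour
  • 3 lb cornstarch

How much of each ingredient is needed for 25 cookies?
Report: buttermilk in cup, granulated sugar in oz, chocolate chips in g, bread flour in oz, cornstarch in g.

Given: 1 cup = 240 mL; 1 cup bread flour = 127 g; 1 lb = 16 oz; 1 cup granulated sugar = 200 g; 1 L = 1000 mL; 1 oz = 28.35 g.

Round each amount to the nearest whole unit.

buttermilk: 5 cup; granulated sugar: 22 oz; chocolate chips: 500 g; bread flour: 6 oz; cornstarch: 1701 g

Scaling factor: 25/20 = 5/4 = 1.25.
buttermilk: 1 L × 5/4 × 1000 mL/L ÷ 240 mL/cup ≈ 5 cup
granulated sugar: 2.5 cup × 5/4 × 200 g/cup ÷ 28.35 g/oz ≈ 22 oz
chocolate chips: 400 g × 5/4 = 500 g
bread flour: 5 oz × 5/4 ≈ 6 oz
cornstarch: 3 lb × 5/4 × 16 oz/lb × 28.35 g/oz = 1701 g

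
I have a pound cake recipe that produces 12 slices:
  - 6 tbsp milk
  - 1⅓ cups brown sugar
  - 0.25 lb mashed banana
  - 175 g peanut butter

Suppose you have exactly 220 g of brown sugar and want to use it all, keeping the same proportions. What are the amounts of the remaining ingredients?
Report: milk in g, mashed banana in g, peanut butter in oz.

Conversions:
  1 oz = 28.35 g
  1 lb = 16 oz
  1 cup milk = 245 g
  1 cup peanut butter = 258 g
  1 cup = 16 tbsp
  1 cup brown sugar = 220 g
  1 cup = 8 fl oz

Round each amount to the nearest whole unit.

The original recipe has 880/3 g of brown sugar, so the scaling factor is 220 ÷ 880/3 = 3/4 = 0.75.
milk: 6 tbsp × 3/4 ÷ 16 tbsp/cup × 245 g/cup ≈ 69 g
mashed banana: 0.25 lb × 3/4 × 16 oz/lb × 28.35 g/oz ≈ 85 g
peanut butter: 175 g × 3/4 ÷ 28.35 g/oz ≈ 5 oz

milk: 69 g; mashed banana: 85 g; peanut butter: 5 oz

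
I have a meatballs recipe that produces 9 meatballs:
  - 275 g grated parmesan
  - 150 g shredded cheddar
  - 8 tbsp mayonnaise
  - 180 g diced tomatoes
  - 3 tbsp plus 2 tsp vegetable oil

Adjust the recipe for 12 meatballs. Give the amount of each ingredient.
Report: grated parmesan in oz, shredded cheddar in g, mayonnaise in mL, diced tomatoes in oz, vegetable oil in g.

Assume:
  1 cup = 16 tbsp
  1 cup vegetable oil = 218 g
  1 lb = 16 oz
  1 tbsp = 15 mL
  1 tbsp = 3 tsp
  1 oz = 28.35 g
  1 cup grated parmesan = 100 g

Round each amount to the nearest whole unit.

Scaling factor: 12/9 = 4/3.
grated parmesan: 275 g × 4/3 ÷ 28.35 g/oz ≈ 13 oz
shredded cheddar: 150 g × 4/3 = 200 g
mayonnaise: 8 tbsp × 4/3 × 15 mL/tbsp = 160 mL
diced tomatoes: 180 g × 4/3 ÷ 28.35 g/oz ≈ 8 oz
vegetable oil: (3 tbsp + 2 tsp = 11/3 tbsp) × 4/3 ÷ 16 tbsp/cup × 218 g/cup ≈ 67 g

grated parmesan: 13 oz; shredded cheddar: 200 g; mayonnaise: 160 mL; diced tomatoes: 8 oz; vegetable oil: 67 g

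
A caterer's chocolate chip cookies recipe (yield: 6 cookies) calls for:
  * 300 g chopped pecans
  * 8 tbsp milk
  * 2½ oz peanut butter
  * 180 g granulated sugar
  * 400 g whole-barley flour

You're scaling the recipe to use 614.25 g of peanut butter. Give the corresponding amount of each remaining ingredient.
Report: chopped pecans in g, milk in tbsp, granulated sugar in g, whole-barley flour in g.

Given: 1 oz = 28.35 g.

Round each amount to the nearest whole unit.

chopped pecans: 2600 g; milk: 69 tbsp; granulated sugar: 1560 g; whole-barley flour: 3467 g

The original recipe has 70.875 g of peanut butter, so the scaling factor is 614.25 ÷ 70.875 = 26/3.
chopped pecans: 300 g × 26/3 = 2600 g
milk: 8 tbsp × 26/3 ≈ 69 tbsp
granulated sugar: 180 g × 26/3 = 1560 g
whole-barley flour: 400 g × 26/3 ≈ 3467 g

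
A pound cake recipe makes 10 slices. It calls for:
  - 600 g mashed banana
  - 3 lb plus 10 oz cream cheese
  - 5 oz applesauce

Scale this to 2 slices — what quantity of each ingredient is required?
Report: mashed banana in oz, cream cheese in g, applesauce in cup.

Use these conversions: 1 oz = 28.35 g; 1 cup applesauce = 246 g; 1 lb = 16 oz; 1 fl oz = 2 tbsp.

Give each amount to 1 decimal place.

Scaling factor: 2/10 = 1/5 = 0.2.
mashed banana: 600 g × 1/5 ÷ 28.35 g/oz ≈ 4.2 oz
cream cheese: (3 lb + 10 oz = 3.625 lb) × 1/5 × 16 oz/lb × 28.35 g/oz ≈ 328.9 g
applesauce: 5 oz × 1/5 × 28.35 g/oz ÷ 246 g/cup ≈ 0.1 cup

mashed banana: 4.2 oz; cream cheese: 328.9 g; applesauce: 0.1 cup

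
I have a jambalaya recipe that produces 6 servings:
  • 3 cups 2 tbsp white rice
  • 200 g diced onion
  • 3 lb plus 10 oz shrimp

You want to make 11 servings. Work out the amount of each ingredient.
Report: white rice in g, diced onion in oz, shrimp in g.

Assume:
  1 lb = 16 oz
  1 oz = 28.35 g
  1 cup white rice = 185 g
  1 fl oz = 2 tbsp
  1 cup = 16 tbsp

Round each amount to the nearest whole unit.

white rice: 1060 g; diced onion: 13 oz; shrimp: 3015 g

Scaling factor: 11/6.
white rice: (3 cup + 2 tbsp = 3.125 cup) × 11/6 × 185 g/cup ≈ 1060 g
diced onion: 200 g × 11/6 ÷ 28.35 g/oz ≈ 13 oz
shrimp: (3 lb + 10 oz = 3.625 lb) × 11/6 × 16 oz/lb × 28.35 g/oz ≈ 3015 g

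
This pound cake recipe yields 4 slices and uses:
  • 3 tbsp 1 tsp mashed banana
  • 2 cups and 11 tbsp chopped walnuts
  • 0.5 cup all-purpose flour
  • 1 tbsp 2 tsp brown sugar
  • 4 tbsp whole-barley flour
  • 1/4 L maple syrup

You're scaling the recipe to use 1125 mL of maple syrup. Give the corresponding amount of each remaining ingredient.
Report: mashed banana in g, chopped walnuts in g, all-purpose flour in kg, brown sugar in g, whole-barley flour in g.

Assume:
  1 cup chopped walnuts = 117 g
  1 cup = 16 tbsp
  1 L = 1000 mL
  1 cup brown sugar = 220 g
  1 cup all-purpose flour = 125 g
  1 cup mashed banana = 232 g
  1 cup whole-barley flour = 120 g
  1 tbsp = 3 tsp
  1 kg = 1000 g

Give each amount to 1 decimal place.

The original recipe has 250 mL of maple syrup, so the scaling factor is 1125 ÷ 250 = 9/2 = 4.5.
mashed banana: (3 tbsp + 1 tsp = 10/3 tbsp) × 9/2 ÷ 16 tbsp/cup × 232 g/cup = 217.5 g
chopped walnuts: (2 cup + 11 tbsp = 2.6875 cup) × 9/2 × 117 g/cup ≈ 1415.0 g
all-purpose flour: 0.5 cup × 9/2 × 125 g/cup ÷ 1000 g/kg ≈ 0.3 kg
brown sugar: (1 tbsp + 2 tsp = 5/3 tbsp) × 9/2 ÷ 16 tbsp/cup × 220 g/cup ≈ 103.1 g
whole-barley flour: 4 tbsp × 9/2 ÷ 16 tbsp/cup × 120 g/cup = 135.0 g

mashed banana: 217.5 g; chopped walnuts: 1415.0 g; all-purpose flour: 0.3 kg; brown sugar: 103.1 g; whole-barley flour: 135.0 g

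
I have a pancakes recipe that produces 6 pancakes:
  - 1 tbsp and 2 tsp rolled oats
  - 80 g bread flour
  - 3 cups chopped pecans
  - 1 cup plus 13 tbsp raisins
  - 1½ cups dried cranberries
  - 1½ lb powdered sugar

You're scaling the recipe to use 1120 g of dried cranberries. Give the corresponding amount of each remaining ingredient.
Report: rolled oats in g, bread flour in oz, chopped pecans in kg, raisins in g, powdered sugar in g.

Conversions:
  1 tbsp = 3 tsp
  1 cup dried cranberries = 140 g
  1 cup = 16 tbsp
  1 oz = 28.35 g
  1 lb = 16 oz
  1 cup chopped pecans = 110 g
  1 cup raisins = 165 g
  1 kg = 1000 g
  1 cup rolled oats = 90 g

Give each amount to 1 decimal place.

The original recipe has 210 g of dried cranberries, so the scaling factor is 1120 ÷ 210 = 16/3.
rolled oats: (1 tbsp + 2 tsp = 5/3 tbsp) × 16/3 ÷ 16 tbsp/cup × 90 g/cup = 50.0 g
bread flour: 80 g × 16/3 ÷ 28.35 g/oz ≈ 15.0 oz
chopped pecans: 3 cup × 16/3 × 110 g/cup ÷ 1000 g/kg ≈ 1.8 kg
raisins: (1 cup + 13 tbsp = 1.8125 cup) × 16/3 × 165 g/cup = 1595.0 g
powdered sugar: 1.5 lb × 16/3 × 16 oz/lb × 28.35 g/oz = 3628.8 g

rolled oats: 50.0 g; bread flour: 15.0 oz; chopped pecans: 1.8 kg; raisins: 1595.0 g; powdered sugar: 3628.8 g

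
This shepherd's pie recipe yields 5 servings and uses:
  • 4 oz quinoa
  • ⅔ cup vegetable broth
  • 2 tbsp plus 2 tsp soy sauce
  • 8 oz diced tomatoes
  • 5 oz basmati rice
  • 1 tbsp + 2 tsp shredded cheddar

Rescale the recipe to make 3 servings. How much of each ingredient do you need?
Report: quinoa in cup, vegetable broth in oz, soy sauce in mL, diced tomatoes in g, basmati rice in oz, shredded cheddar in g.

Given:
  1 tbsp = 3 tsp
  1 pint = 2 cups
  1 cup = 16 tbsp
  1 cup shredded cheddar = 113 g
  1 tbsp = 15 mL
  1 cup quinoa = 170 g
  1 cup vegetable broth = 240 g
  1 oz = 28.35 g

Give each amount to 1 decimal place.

Scaling factor: 3/5 = 0.6.
quinoa: 4 oz × 3/5 × 28.35 g/oz ÷ 170 g/cup ≈ 0.4 cup
vegetable broth: 2/3 cup × 3/5 × 240 g/cup ÷ 28.35 g/oz ≈ 3.4 oz
soy sauce: (2 tbsp + 2 tsp = 8/3 tbsp) × 3/5 × 15 mL/tbsp = 24.0 mL
diced tomatoes: 8 oz × 3/5 × 28.35 g/oz ≈ 136.1 g
basmati rice: 5 oz × 3/5 = 3.0 oz
shredded cheddar: (1 tbsp + 2 tsp = 5/3 tbsp) × 3/5 ÷ 16 tbsp/cup × 113 g/cup ≈ 7.1 g

quinoa: 0.4 cup; vegetable broth: 3.4 oz; soy sauce: 24.0 mL; diced tomatoes: 136.1 g; basmati rice: 3.0 oz; shredded cheddar: 7.1 g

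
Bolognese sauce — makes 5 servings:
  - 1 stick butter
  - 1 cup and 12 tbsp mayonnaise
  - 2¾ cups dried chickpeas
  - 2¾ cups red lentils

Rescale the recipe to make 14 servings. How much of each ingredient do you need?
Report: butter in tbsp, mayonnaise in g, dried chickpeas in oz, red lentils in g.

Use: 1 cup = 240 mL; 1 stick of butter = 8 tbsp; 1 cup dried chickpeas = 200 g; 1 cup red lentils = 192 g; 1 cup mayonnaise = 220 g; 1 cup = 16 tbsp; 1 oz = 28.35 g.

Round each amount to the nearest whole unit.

butter: 22 tbsp; mayonnaise: 1078 g; dried chickpeas: 54 oz; red lentils: 1478 g

Scaling factor: 14/5 = 2.8.
butter: 1 stick × 14/5 × 8 tbsp/stick ≈ 22 tbsp
mayonnaise: (1 cup + 12 tbsp = 1.75 cup) × 14/5 × 220 g/cup = 1078 g
dried chickpeas: 2.75 cup × 14/5 × 200 g/cup ÷ 28.35 g/oz ≈ 54 oz
red lentils: 2.75 cup × 14/5 × 192 g/cup ≈ 1478 g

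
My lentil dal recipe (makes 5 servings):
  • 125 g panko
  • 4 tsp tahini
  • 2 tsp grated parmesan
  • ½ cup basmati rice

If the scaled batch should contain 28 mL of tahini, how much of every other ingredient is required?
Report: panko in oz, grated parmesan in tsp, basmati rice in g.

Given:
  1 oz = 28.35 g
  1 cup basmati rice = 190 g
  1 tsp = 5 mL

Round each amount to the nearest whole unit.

The original recipe has 20 mL of tahini, so the scaling factor is 28 ÷ 20 = 7/5 = 1.4.
panko: 125 g × 7/5 ÷ 28.35 g/oz ≈ 6 oz
grated parmesan: 2 tsp × 7/5 ≈ 3 tsp
basmati rice: 0.5 cup × 7/5 × 190 g/cup = 133 g

panko: 6 oz; grated parmesan: 3 tsp; basmati rice: 133 g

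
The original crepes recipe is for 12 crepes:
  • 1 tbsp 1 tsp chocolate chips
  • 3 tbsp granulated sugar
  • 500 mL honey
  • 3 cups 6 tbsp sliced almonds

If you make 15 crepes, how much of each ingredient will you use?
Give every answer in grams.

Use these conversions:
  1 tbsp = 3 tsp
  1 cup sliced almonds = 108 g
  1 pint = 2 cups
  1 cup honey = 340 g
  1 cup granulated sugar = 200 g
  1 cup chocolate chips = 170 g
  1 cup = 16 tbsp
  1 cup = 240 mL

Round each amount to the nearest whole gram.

Scaling factor: 15/12 = 5/4 = 1.25.
chocolate chips: (1 tbsp + 1 tsp = 4/3 tbsp) × 5/4 ÷ 16 tbsp/cup × 170 g/cup ≈ 18 g
granulated sugar: 3 tbsp × 5/4 ÷ 16 tbsp/cup × 200 g/cup ≈ 47 g
honey: 500 mL × 5/4 ÷ 240 mL/cup × 340 g/cup ≈ 885 g
sliced almonds: (3 cup + 6 tbsp = 3.375 cup) × 5/4 × 108 g/cup ≈ 456 g

chocolate chips: 18 g; granulated sugar: 47 g; honey: 885 g; sliced almonds: 456 g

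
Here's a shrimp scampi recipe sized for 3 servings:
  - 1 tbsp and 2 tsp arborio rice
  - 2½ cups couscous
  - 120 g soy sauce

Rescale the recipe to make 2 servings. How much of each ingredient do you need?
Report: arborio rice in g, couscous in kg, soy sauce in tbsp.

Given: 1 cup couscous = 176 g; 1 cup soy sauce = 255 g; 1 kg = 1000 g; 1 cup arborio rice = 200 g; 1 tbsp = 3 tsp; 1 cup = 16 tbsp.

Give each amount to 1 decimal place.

Scaling factor: 2/3.
arborio rice: (1 tbsp + 2 tsp = 5/3 tbsp) × 2/3 ÷ 16 tbsp/cup × 200 g/cup ≈ 13.9 g
couscous: 2.5 cup × 2/3 × 176 g/cup ÷ 1000 g/kg ≈ 0.3 kg
soy sauce: 120 g × 2/3 ÷ 255 g/cup × 16 tbsp/cup ≈ 5.0 tbsp

arborio rice: 13.9 g; couscous: 0.3 kg; soy sauce: 5.0 tbsp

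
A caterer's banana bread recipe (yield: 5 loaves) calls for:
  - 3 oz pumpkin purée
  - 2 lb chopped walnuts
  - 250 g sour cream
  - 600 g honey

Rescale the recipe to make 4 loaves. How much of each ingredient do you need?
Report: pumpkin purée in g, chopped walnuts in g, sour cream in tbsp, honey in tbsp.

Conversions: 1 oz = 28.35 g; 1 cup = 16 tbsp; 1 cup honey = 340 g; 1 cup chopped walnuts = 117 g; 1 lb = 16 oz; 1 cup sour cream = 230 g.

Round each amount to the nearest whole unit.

Scaling factor: 4/5 = 0.8.
pumpkin purée: 3 oz × 4/5 × 28.35 g/oz ≈ 68 g
chopped walnuts: 2 lb × 4/5 × 16 oz/lb × 28.35 g/oz ≈ 726 g
sour cream: 250 g × 4/5 ÷ 230 g/cup × 16 tbsp/cup ≈ 14 tbsp
honey: 600 g × 4/5 ÷ 340 g/cup × 16 tbsp/cup ≈ 23 tbsp

pumpkin purée: 68 g; chopped walnuts: 726 g; sour cream: 14 tbsp; honey: 23 tbsp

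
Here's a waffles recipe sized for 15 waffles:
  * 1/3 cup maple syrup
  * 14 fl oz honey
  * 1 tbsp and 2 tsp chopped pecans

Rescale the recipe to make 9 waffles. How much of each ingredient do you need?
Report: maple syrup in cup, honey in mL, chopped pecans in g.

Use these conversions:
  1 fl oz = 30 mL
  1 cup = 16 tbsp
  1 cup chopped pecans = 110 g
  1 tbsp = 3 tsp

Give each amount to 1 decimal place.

maple syrup: 0.2 cup; honey: 252.0 mL; chopped pecans: 6.9 g

Scaling factor: 9/15 = 3/5 = 0.6.
maple syrup: 1/3 cup × 3/5 = 0.2 cup
honey: 14 fl oz × 3/5 × 30 mL/fl oz = 252.0 mL
chopped pecans: (1 tbsp + 2 tsp = 5/3 tbsp) × 3/5 ÷ 16 tbsp/cup × 110 g/cup ≈ 6.9 g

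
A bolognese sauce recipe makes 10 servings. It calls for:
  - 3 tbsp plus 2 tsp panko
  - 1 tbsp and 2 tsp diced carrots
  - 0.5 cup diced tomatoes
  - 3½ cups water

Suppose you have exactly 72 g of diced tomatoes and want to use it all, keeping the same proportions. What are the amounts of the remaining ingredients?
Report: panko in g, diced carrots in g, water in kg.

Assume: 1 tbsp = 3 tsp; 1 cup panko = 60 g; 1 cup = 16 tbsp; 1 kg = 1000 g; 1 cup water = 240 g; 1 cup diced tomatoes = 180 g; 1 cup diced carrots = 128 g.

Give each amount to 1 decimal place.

panko: 11.0 g; diced carrots: 10.7 g; water: 0.7 kg

The original recipe has 90 g of diced tomatoes, so the scaling factor is 72 ÷ 90 = 4/5 = 0.8.
panko: (3 tbsp + 2 tsp = 11/3 tbsp) × 4/5 ÷ 16 tbsp/cup × 60 g/cup = 11.0 g
diced carrots: (1 tbsp + 2 tsp = 5/3 tbsp) × 4/5 ÷ 16 tbsp/cup × 128 g/cup ≈ 10.7 g
water: 3.5 cup × 4/5 × 240 g/cup ÷ 1000 g/kg ≈ 0.7 kg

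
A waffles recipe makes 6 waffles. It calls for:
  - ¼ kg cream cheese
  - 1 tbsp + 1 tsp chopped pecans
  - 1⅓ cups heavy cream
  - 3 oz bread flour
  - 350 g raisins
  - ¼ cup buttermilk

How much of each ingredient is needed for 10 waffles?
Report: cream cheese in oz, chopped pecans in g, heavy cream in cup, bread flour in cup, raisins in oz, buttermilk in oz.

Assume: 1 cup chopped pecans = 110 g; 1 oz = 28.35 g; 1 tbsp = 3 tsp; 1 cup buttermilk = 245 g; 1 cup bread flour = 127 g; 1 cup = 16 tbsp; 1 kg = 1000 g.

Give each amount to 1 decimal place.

cream cheese: 14.7 oz; chopped pecans: 15.3 g; heavy cream: 2.2 cup; bread flour: 1.1 cup; raisins: 20.6 oz; buttermilk: 3.6 oz

Scaling factor: 10/6 = 5/3.
cream cheese: 0.25 kg × 5/3 × 1000 g/kg ÷ 28.35 g/oz ≈ 14.7 oz
chopped pecans: (1 tbsp + 1 tsp = 4/3 tbsp) × 5/3 ÷ 16 tbsp/cup × 110 g/cup ≈ 15.3 g
heavy cream: 4/3 cup × 5/3 ≈ 2.2 cup
bread flour: 3 oz × 5/3 × 28.35 g/oz ÷ 127 g/cup ≈ 1.1 cup
raisins: 350 g × 5/3 ÷ 28.35 g/oz ≈ 20.6 oz
buttermilk: 0.25 cup × 5/3 × 245 g/cup ÷ 28.35 g/oz ≈ 3.6 oz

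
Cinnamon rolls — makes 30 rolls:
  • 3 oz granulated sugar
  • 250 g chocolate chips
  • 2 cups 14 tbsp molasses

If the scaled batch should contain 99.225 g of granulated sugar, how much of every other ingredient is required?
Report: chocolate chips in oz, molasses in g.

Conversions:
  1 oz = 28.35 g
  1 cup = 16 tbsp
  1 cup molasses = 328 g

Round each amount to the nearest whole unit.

chocolate chips: 10 oz; molasses: 1100 g

The original recipe has 85.05 g of granulated sugar, so the scaling factor is 99.225 ÷ 85.05 = 7/6.
chocolate chips: 250 g × 7/6 ÷ 28.35 g/oz ≈ 10 oz
molasses: (2 cup + 14 tbsp = 2.875 cup) × 7/6 × 328 g/cup ≈ 1100 g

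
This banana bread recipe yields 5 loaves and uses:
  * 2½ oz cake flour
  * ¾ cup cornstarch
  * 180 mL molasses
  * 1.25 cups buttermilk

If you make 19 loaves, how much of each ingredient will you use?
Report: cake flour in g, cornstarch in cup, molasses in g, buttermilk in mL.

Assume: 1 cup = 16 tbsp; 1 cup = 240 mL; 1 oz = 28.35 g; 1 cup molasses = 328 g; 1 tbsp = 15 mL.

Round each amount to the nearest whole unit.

cake flour: 269 g; cornstarch: 3 cup; molasses: 935 g; buttermilk: 1140 mL

Scaling factor: 19/5 = 3.8.
cake flour: 2.5 oz × 19/5 × 28.35 g/oz ≈ 269 g
cornstarch: 0.75 cup × 19/5 ≈ 3 cup
molasses: 180 mL × 19/5 ÷ 240 mL/cup × 328 g/cup ≈ 935 g
buttermilk: 1.25 cup × 19/5 × 240 mL/cup = 1140 mL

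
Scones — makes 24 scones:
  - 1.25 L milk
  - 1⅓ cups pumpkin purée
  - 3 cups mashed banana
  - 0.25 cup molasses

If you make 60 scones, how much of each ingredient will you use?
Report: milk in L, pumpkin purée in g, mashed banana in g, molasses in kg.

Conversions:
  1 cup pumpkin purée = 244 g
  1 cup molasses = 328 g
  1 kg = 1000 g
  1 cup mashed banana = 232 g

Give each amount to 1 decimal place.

milk: 3.1 L; pumpkin purée: 813.3 g; mashed banana: 1740.0 g; molasses: 0.2 kg

Scaling factor: 60/24 = 5/2 = 2.5.
milk: 1.25 L × 5/2 ≈ 3.1 L
pumpkin purée: 4/3 cup × 5/2 × 244 g/cup ≈ 813.3 g
mashed banana: 3 cup × 5/2 × 232 g/cup = 1740.0 g
molasses: 0.25 cup × 5/2 × 328 g/cup ÷ 1000 g/kg ≈ 0.2 kg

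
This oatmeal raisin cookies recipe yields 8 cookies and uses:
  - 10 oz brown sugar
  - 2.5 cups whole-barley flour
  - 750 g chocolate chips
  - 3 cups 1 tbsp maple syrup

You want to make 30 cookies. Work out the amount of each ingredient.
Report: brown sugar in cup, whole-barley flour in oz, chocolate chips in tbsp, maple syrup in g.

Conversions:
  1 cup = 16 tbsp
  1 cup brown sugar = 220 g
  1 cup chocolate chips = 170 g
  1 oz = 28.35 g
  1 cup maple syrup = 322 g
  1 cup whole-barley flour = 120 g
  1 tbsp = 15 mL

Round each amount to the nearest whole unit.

Scaling factor: 30/8 = 15/4 = 3.75.
brown sugar: 10 oz × 15/4 × 28.35 g/oz ÷ 220 g/cup ≈ 5 cup
whole-barley flour: 2.5 cup × 15/4 × 120 g/cup ÷ 28.35 g/oz ≈ 40 oz
chocolate chips: 750 g × 15/4 ÷ 170 g/cup × 16 tbsp/cup ≈ 265 tbsp
maple syrup: (3 cup + 1 tbsp = 3.0625 cup) × 15/4 × 322 g/cup ≈ 3698 g

brown sugar: 5 cup; whole-barley flour: 40 oz; chocolate chips: 265 tbsp; maple syrup: 3698 g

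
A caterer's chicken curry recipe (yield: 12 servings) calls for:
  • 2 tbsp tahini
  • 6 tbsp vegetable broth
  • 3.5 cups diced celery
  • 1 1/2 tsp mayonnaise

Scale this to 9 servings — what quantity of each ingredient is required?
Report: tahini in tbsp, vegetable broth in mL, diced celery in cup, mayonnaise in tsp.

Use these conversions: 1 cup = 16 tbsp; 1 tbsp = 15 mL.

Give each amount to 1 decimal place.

Scaling factor: 9/12 = 3/4 = 0.75.
tahini: 2 tbsp × 3/4 = 1.5 tbsp
vegetable broth: 6 tbsp × 3/4 × 15 mL/tbsp = 67.5 mL
diced celery: 3.5 cup × 3/4 ≈ 2.6 cup
mayonnaise: 1.5 tsp × 3/4 ≈ 1.1 tsp

tahini: 1.5 tbsp; vegetable broth: 67.5 mL; diced celery: 2.6 cup; mayonnaise: 1.1 tsp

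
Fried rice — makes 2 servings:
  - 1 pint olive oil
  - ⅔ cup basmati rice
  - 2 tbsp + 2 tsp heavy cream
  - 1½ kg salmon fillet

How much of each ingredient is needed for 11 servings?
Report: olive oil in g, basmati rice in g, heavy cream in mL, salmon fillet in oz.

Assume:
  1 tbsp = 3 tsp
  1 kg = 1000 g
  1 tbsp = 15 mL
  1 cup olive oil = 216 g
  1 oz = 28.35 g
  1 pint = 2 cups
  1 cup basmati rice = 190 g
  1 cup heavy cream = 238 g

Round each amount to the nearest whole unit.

olive oil: 2376 g; basmati rice: 697 g; heavy cream: 220 mL; salmon fillet: 291 oz

Scaling factor: 11/2 = 5.5.
olive oil: 1 pint × 11/2 × 2 cup/pint × 216 g/cup = 2376 g
basmati rice: 2/3 cup × 11/2 × 190 g/cup ≈ 697 g
heavy cream: (2 tbsp + 2 tsp = 8/3 tbsp) × 11/2 × 15 mL/tbsp = 220 mL
salmon fillet: 1.5 kg × 11/2 × 1000 g/kg ÷ 28.35 g/oz ≈ 291 oz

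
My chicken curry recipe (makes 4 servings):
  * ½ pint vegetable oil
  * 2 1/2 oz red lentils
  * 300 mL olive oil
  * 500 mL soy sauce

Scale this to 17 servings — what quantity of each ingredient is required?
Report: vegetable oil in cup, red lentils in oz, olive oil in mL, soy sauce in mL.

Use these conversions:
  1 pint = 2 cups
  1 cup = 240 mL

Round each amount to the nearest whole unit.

Scaling factor: 17/4 = 4.25.
vegetable oil: 0.5 pint × 17/4 × 2 cup/pint ≈ 4 cup
red lentils: 2.5 oz × 17/4 ≈ 11 oz
olive oil: 300 mL × 17/4 = 1275 mL
soy sauce: 500 mL × 17/4 = 2125 mL

vegetable oil: 4 cup; red lentils: 11 oz; olive oil: 1275 mL; soy sauce: 2125 mL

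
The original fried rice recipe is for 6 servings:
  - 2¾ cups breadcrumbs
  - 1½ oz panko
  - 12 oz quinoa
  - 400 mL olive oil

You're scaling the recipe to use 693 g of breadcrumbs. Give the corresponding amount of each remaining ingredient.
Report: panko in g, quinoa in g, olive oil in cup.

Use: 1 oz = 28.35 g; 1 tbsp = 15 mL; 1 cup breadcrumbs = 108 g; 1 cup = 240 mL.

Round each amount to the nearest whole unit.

The original recipe has 297 g of breadcrumbs, so the scaling factor is 693 ÷ 297 = 7/3.
panko: 1.5 oz × 7/3 × 28.35 g/oz ≈ 99 g
quinoa: 12 oz × 7/3 × 28.35 g/oz ≈ 794 g
olive oil: 400 mL × 7/3 ÷ 240 mL/cup ≈ 4 cup

panko: 99 g; quinoa: 794 g; olive oil: 4 cup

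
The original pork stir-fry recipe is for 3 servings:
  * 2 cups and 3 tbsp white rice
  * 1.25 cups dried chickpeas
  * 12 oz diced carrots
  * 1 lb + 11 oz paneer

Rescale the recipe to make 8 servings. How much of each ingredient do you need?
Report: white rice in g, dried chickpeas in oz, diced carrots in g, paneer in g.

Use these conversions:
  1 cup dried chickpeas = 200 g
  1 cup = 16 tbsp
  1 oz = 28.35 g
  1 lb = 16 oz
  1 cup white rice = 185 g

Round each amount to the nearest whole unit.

white rice: 1079 g; dried chickpeas: 24 oz; diced carrots: 907 g; paneer: 2041 g

Scaling factor: 8/3.
white rice: (2 cup + 3 tbsp = 2.1875 cup) × 8/3 × 185 g/cup ≈ 1079 g
dried chickpeas: 1.25 cup × 8/3 × 200 g/cup ÷ 28.35 g/oz ≈ 24 oz
diced carrots: 12 oz × 8/3 × 28.35 g/oz ≈ 907 g
paneer: (1 lb + 11 oz = 1.6875 lb) × 8/3 × 16 oz/lb × 28.35 g/oz ≈ 2041 g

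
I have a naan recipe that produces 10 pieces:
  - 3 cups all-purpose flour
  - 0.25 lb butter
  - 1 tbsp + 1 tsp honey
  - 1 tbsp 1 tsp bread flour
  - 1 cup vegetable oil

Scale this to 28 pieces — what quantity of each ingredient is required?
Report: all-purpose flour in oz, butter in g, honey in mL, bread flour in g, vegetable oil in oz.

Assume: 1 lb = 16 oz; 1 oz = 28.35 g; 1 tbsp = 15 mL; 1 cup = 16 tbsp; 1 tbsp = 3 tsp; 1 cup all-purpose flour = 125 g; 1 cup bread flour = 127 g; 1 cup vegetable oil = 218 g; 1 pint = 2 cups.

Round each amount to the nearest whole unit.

Scaling factor: 28/10 = 14/5 = 2.8.
all-purpose flour: 3 cup × 14/5 × 125 g/cup ÷ 28.35 g/oz ≈ 37 oz
butter: 0.25 lb × 14/5 × 16 oz/lb × 28.35 g/oz ≈ 318 g
honey: (1 tbsp + 1 tsp = 4/3 tbsp) × 14/5 × 15 mL/tbsp = 56 mL
bread flour: (1 tbsp + 1 tsp = 4/3 tbsp) × 14/5 ÷ 16 tbsp/cup × 127 g/cup ≈ 30 g
vegetable oil: 1 cup × 14/5 × 218 g/cup ÷ 28.35 g/oz ≈ 22 oz

all-purpose flour: 37 oz; butter: 318 g; honey: 56 mL; bread flour: 30 g; vegetable oil: 22 oz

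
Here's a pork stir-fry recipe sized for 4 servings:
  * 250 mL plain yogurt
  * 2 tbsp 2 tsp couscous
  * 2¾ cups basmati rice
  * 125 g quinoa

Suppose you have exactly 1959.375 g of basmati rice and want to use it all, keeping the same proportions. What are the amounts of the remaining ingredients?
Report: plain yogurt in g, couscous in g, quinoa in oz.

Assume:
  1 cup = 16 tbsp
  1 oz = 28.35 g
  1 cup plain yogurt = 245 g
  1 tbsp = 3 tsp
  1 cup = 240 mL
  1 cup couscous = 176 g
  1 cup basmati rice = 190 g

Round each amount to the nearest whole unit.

plain yogurt: 957 g; couscous: 110 g; quinoa: 17 oz

The original recipe has 522.5 g of basmati rice, so the scaling factor is 1959.375 ÷ 522.5 = 15/4 = 3.75.
plain yogurt: 250 mL × 15/4 ÷ 240 mL/cup × 245 g/cup ≈ 957 g
couscous: (2 tbsp + 2 tsp = 8/3 tbsp) × 15/4 ÷ 16 tbsp/cup × 176 g/cup = 110 g
quinoa: 125 g × 15/4 ÷ 28.35 g/oz ≈ 17 oz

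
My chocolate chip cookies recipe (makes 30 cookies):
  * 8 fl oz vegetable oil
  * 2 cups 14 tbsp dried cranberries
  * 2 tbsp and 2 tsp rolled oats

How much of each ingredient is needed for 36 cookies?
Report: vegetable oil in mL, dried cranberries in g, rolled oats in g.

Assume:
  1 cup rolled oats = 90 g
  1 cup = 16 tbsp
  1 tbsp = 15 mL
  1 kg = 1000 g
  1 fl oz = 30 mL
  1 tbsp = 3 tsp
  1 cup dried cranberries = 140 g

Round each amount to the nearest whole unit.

Scaling factor: 36/30 = 6/5 = 1.2.
vegetable oil: 8 fl oz × 6/5 × 30 mL/fl oz = 288 mL
dried cranberries: (2 cup + 14 tbsp = 2.875 cup) × 6/5 × 140 g/cup = 483 g
rolled oats: (2 tbsp + 2 tsp = 8/3 tbsp) × 6/5 ÷ 16 tbsp/cup × 90 g/cup = 18 g

vegetable oil: 288 mL; dried cranberries: 483 g; rolled oats: 18 g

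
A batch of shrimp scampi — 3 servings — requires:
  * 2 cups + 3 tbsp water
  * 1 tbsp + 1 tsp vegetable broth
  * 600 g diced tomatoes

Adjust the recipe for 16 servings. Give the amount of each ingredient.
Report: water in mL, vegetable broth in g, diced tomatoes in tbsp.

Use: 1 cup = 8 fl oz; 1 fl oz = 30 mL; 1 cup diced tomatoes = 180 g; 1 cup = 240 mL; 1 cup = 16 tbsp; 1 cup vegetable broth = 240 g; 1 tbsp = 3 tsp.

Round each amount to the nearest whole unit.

Scaling factor: 16/3.
water: (2 cup + 3 tbsp = 2.1875 cup) × 16/3 × 240 mL/cup = 2800 mL
vegetable broth: (1 tbsp + 1 tsp = 4/3 tbsp) × 16/3 ÷ 16 tbsp/cup × 240 g/cup ≈ 107 g
diced tomatoes: 600 g × 16/3 ÷ 180 g/cup × 16 tbsp/cup ≈ 284 tbsp

water: 2800 mL; vegetable broth: 107 g; diced tomatoes: 284 tbsp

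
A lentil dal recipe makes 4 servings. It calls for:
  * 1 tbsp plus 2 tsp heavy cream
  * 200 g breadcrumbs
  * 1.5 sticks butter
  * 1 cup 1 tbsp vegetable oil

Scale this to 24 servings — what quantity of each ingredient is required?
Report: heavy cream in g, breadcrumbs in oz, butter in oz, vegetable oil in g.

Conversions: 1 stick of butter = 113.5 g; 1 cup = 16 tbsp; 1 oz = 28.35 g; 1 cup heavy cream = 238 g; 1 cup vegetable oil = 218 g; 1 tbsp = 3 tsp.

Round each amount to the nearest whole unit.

heavy cream: 149 g; breadcrumbs: 42 oz; butter: 36 oz; vegetable oil: 1390 g

Scaling factor: 24/4 = 6.
heavy cream: (1 tbsp + 2 tsp = 5/3 tbsp) × 6 ÷ 16 tbsp/cup × 238 g/cup ≈ 149 g
breadcrumbs: 200 g × 6 ÷ 28.35 g/oz ≈ 42 oz
butter: 1.5 stick × 6 × 113.5 g/stick ÷ 28.35 g/oz ≈ 36 oz
vegetable oil: (1 cup + 1 tbsp = 1.0625 cup) × 6 × 218 g/cup ≈ 1390 g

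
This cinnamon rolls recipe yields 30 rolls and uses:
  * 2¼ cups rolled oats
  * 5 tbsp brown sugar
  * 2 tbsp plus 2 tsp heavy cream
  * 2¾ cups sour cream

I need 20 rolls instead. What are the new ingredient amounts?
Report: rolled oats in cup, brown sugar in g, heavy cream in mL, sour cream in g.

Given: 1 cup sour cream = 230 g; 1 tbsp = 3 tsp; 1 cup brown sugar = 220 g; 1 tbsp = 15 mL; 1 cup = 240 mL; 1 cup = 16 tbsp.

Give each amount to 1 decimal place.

Scaling factor: 20/30 = 2/3.
rolled oats: 2.25 cup × 2/3 = 1.5 cup
brown sugar: 5 tbsp × 2/3 ÷ 16 tbsp/cup × 220 g/cup ≈ 45.8 g
heavy cream: (2 tbsp + 2 tsp = 8/3 tbsp) × 2/3 × 15 mL/tbsp ≈ 26.7 mL
sour cream: 2.75 cup × 2/3 × 230 g/cup ≈ 421.7 g

rolled oats: 1.5 cup; brown sugar: 45.8 g; heavy cream: 26.7 mL; sour cream: 421.7 g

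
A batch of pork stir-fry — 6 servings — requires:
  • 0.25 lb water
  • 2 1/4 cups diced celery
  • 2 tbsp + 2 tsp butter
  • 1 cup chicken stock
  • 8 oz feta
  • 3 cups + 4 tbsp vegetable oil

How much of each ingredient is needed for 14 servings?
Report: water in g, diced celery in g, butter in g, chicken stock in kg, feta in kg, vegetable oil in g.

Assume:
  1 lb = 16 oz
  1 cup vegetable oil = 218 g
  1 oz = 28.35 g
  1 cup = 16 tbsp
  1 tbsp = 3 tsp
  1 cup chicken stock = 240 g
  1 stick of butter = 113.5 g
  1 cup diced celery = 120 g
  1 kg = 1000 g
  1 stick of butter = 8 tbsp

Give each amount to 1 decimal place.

Scaling factor: 14/6 = 7/3.
water: 0.25 lb × 7/3 × 16 oz/lb × 28.35 g/oz = 264.6 g
diced celery: 2.25 cup × 7/3 × 120 g/cup = 630.0 g
butter: (2 tbsp + 2 tsp = 8/3 tbsp) × 7/3 ÷ 8 tbsp/stick × 113.5 g/stick ≈ 88.3 g
chicken stock: 1 cup × 7/3 × 240 g/cup ÷ 1000 g/kg ≈ 0.6 kg
feta: 8 oz × 7/3 × 28.35 g/oz ÷ 1000 g/kg ≈ 0.5 kg
vegetable oil: (3 cup + 4 tbsp = 3.25 cup) × 7/3 × 218 g/cup ≈ 1653.2 g

water: 264.6 g; diced celery: 630.0 g; butter: 88.3 g; chicken stock: 0.6 kg; feta: 0.5 kg; vegetable oil: 1653.2 g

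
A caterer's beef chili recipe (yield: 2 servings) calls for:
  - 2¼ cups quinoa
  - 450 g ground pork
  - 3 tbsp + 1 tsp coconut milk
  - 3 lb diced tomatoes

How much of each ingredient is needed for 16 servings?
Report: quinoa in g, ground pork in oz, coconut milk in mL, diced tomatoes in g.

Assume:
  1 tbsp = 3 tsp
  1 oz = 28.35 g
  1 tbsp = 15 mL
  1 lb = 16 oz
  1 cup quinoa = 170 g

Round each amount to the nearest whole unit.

Scaling factor: 16/2 = 8.
quinoa: 2.25 cup × 8 × 170 g/cup = 3060 g
ground pork: 450 g × 8 ÷ 28.35 g/oz ≈ 127 oz
coconut milk: (3 tbsp + 1 tsp = 10/3 tbsp) × 8 × 15 mL/tbsp = 400 mL
diced tomatoes: 3 lb × 8 × 16 oz/lb × 28.35 g/oz ≈ 10886 g

quinoa: 3060 g; ground pork: 127 oz; coconut milk: 400 mL; diced tomatoes: 10886 g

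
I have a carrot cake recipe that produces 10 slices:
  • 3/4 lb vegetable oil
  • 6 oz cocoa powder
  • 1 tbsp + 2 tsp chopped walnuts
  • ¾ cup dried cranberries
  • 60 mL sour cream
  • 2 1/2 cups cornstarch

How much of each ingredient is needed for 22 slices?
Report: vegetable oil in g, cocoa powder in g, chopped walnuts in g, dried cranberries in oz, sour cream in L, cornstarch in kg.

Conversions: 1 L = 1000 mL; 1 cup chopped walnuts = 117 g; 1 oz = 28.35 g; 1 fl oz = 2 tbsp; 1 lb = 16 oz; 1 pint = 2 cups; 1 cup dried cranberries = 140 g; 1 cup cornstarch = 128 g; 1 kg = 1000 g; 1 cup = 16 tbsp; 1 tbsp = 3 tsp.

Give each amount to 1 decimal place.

vegetable oil: 748.4 g; cocoa powder: 374.2 g; chopped walnuts: 26.8 g; dried cranberries: 8.1 oz; sour cream: 0.1 L; cornstarch: 0.7 kg

Scaling factor: 22/10 = 11/5 = 2.2.
vegetable oil: 0.75 lb × 11/5 × 16 oz/lb × 28.35 g/oz ≈ 748.4 g
cocoa powder: 6 oz × 11/5 × 28.35 g/oz ≈ 374.2 g
chopped walnuts: (1 tbsp + 2 tsp = 5/3 tbsp) × 11/5 ÷ 16 tbsp/cup × 117 g/cup ≈ 26.8 g
dried cranberries: 0.75 cup × 11/5 × 140 g/cup ÷ 28.35 g/oz ≈ 8.1 oz
sour cream: 60 mL × 11/5 ÷ 1000 mL/L ≈ 0.1 L
cornstarch: 2.5 cup × 11/5 × 128 g/cup ÷ 1000 g/kg ≈ 0.7 kg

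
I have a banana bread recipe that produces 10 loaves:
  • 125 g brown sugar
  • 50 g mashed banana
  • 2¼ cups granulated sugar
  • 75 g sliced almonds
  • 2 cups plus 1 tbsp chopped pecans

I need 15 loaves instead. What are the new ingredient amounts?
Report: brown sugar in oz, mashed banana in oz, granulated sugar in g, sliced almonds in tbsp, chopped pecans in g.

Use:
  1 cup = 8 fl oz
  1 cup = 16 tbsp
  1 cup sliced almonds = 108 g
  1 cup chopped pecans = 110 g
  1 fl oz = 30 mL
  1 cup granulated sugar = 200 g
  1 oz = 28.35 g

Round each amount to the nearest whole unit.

Scaling factor: 15/10 = 3/2 = 1.5.
brown sugar: 125 g × 3/2 ÷ 28.35 g/oz ≈ 7 oz
mashed banana: 50 g × 3/2 ÷ 28.35 g/oz ≈ 3 oz
granulated sugar: 2.25 cup × 3/2 × 200 g/cup = 675 g
sliced almonds: 75 g × 3/2 ÷ 108 g/cup × 16 tbsp/cup ≈ 17 tbsp
chopped pecans: (2 cup + 1 tbsp = 2.0625 cup) × 3/2 × 110 g/cup ≈ 340 g

brown sugar: 7 oz; mashed banana: 3 oz; granulated sugar: 675 g; sliced almonds: 17 tbsp; chopped pecans: 340 g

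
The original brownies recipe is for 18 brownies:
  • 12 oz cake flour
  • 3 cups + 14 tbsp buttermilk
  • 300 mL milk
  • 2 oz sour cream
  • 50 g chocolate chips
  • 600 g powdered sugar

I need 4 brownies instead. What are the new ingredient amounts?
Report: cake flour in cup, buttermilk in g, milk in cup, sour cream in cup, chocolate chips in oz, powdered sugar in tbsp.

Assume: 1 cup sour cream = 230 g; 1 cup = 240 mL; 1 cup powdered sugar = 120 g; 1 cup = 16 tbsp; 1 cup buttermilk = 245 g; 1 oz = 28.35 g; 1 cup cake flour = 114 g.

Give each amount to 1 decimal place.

Scaling factor: 4/18 = 2/9.
cake flour: 12 oz × 2/9 × 28.35 g/oz ÷ 114 g/cup ≈ 0.7 cup
buttermilk: (3 cup + 14 tbsp = 3.875 cup) × 2/9 × 245 g/cup ≈ 211.0 g
milk: 300 mL × 2/9 ÷ 240 mL/cup ≈ 0.3 cup
sour cream: 2 oz × 2/9 × 28.35 g/oz ÷ 230 g/cup ≈ 0.1 cup
chocolate chips: 50 g × 2/9 ÷ 28.35 g/oz ≈ 0.4 oz
powdered sugar: 600 g × 2/9 ÷ 120 g/cup × 16 tbsp/cup ≈ 17.8 tbsp

cake flour: 0.7 cup; buttermilk: 211.0 g; milk: 0.3 cup; sour cream: 0.1 cup; chocolate chips: 0.4 oz; powdered sugar: 17.8 tbsp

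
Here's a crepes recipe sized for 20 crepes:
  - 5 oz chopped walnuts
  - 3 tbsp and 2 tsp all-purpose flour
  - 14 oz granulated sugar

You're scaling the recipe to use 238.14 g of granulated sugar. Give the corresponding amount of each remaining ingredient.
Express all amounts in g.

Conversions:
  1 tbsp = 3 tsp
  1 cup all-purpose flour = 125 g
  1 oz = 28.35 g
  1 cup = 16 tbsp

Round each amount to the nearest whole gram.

chopped walnuts: 85 g; all-purpose flour: 17 g

The original recipe has 396.9 g of granulated sugar, so the scaling factor is 238.14 ÷ 396.9 = 3/5 = 0.6.
chopped walnuts: 5 oz × 3/5 × 28.35 g/oz ≈ 85 g
all-purpose flour: (3 tbsp + 2 tsp = 11/3 tbsp) × 3/5 ÷ 16 tbsp/cup × 125 g/cup ≈ 17 g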